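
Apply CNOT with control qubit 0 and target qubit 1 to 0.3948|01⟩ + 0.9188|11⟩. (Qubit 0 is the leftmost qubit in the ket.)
0.3948|01⟩ + 0.9188|10⟩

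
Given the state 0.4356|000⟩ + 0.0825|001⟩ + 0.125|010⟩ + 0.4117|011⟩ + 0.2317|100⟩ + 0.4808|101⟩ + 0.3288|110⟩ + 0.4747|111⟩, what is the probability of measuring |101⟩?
0.2312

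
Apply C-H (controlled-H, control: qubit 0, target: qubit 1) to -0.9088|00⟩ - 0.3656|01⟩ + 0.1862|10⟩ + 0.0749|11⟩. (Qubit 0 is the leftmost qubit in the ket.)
-0.9088|00⟩ - 0.3656|01⟩ + 0.1846|10⟩ + 0.0787|11⟩

C-H leaves the control-|0⟩ kets |00⟩, |01⟩ unchanged and applies H to qubit 1 on the control-|1⟩ pair (|10⟩, |11⟩).
H = [[1/√2, 1/√2], [1/√2, -1/√2]].
With a = amp(|10⟩) = 0.1862 and b = amp(|11⟩) = 0.0749:
new amp(|10⟩) = (1/√2)·a + (1/√2)·b = 0.1846
new amp(|11⟩) = (1/√2)·a + (-1/√2)·b = 0.0787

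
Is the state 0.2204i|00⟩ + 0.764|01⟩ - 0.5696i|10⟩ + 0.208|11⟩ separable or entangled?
Entangled

Writing the state as a|00⟩ + b|01⟩ + c|10⟩ + d|11⟩, it is a product state iff ad − bc = 0.
Here (a, b, c, d) = (0.2204i, 0.764, -0.5696i, 0.208): ad − bc = (0.2204i)(0.208) − (0.764)(-0.5696i) = 0.481i ≠ 0, so the state is entangled.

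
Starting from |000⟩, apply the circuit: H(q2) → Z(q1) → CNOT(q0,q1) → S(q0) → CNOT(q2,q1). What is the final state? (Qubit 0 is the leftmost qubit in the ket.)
1/√2|000⟩ + 1/√2|011⟩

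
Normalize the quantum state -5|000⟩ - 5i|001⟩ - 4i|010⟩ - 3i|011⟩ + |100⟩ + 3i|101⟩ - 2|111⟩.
-0.53|000⟩ - 0.53i|001⟩ - 0.424i|010⟩ - 0.318i|011⟩ + 0.106|100⟩ + 0.318i|101⟩ - 0.212|111⟩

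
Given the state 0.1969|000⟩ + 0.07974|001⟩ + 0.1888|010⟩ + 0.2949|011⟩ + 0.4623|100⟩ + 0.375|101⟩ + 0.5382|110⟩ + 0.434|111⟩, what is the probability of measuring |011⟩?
0.08697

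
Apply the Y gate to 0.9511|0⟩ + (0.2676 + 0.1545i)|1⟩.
(0.1545 - 0.2676i)|0⟩ + 0.9511i|1⟩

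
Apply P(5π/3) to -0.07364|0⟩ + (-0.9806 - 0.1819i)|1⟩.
-0.07364|0⟩ + (-0.6478 + 0.7583i)|1⟩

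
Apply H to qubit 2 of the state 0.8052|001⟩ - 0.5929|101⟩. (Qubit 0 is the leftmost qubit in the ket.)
0.5694|000⟩ - 0.5694|001⟩ - 0.4192|100⟩ + 0.4192|101⟩

H on qubit 2 mixes each pair of kets that differ only in qubit 2: amplitudes (a, b) of (|…0…⟩, |…1…⟩) become ((a + b)/√2, (a − b)/√2). Kets absent from the input have amplitude 0.
(|000⟩, |001⟩): (a, b) = (0, 0.8052) → (0.5694, -0.5694)
(|100⟩, |101⟩): (a, b) = (0, -0.5929) → (-0.4192, 0.4192)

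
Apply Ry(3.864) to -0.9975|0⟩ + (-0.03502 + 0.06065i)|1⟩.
(0.3853 - 0.05674i)|0⟩ + (-0.9208 - 0.02143i)|1⟩

Ry(3.864) = [[cos(θ/2), −sin(θ/2)], [sin(θ/2), cos(θ/2)]]; θ = 3.864, cos(θ/2) ≈ -0.3534, sin(θ/2) ≈ 0.935472.
With a = amp(|0⟩) = -0.9975 and b = amp(|1⟩) = (-0.03502 + 0.06065i):
new amp(|0⟩) = (-0.3534)·a + (-0.935472)·b = (0.3853 - 0.05674i)
new amp(|1⟩) = (0.935472)·a + (-0.3534)·b = (-0.9208 - 0.02143i)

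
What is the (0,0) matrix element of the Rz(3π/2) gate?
(-1/√2 - (1/√2)i)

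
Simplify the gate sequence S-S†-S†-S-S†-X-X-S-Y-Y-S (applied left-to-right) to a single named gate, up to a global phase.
S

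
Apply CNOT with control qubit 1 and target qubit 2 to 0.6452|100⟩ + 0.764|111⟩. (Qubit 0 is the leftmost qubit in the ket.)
0.6452|100⟩ + 0.764|110⟩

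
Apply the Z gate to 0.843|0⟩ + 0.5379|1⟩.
0.843|0⟩ - 0.5379|1⟩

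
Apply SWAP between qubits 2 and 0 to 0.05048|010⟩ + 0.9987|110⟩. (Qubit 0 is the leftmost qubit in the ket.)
0.05048|010⟩ + 0.9987|011⟩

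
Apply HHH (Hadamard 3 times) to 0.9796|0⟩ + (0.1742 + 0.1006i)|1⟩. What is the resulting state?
(0.8159 + 0.07113i)|0⟩ + (0.5695 - 0.07113i)|1⟩

H² = I, so H^3 = H: a single Hadamard. With (a, b) = (0.9796, (0.1742 + 0.1006i)), H gives ((a + b)/√2, (a − b)/√2) = ((0.8159 + 0.07113i), (0.5695 - 0.07113i)).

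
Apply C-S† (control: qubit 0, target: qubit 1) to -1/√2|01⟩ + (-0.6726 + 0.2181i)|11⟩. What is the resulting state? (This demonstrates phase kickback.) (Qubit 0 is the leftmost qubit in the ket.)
-1/√2|01⟩ + (0.2181 + 0.6726i)|11⟩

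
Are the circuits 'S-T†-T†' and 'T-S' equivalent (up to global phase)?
No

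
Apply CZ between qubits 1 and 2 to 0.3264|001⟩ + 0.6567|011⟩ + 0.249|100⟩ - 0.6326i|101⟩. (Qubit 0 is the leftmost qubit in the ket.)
0.3264|001⟩ - 0.6567|011⟩ + 0.249|100⟩ - 0.6326i|101⟩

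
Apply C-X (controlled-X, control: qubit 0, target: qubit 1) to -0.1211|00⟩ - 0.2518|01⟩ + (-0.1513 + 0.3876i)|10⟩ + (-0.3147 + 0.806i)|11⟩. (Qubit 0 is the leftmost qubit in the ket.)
-0.1211|00⟩ - 0.2518|01⟩ + (-0.3147 + 0.806i)|10⟩ + (-0.1513 + 0.3876i)|11⟩

C-X leaves the control-|0⟩ kets |00⟩, |01⟩ unchanged and applies X to qubit 1 on the control-|1⟩ pair (|10⟩, |11⟩).
X = [[0, 1], [1, 0]].
With a = amp(|10⟩) = (-0.1513 + 0.3876i) and b = amp(|11⟩) = (-0.3147 + 0.806i):
new amp(|10⟩) = (1)·b = (-0.3147 + 0.806i)
new amp(|11⟩) = (1)·a = (-0.1513 + 0.3876i)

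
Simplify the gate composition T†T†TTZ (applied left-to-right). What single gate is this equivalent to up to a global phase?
Z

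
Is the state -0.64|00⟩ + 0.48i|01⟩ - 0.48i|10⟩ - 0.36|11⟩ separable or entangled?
Separable

Writing the state as a|00⟩ + b|01⟩ + c|10⟩ + d|11⟩, it is a product state iff ad − bc = 0.
Here (a, b, c, d) = (-0.64, 0.48i, -0.48i, -0.36): ad − bc = (-0.64)(-0.36) − (0.48i)(-0.48i) = 0, so the state is separable.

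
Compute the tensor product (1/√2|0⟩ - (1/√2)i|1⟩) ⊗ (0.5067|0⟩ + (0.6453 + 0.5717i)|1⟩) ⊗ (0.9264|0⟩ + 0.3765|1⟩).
0.3319|000⟩ + 0.1349|001⟩ + (0.4227 + 0.3745i)|010⟩ + (0.1718 + 0.1522i)|011⟩ - 0.3319i|100⟩ - 0.1349i|101⟩ + (0.3745 - 0.4227i)|110⟩ + (0.1522 - 0.1718i)|111⟩

amp(|b₁b₂…⟩) = product of the factor amplitudes for bits b₁, b₂, …; only kets whose every factor amplitude is nonzero survive.
|000⟩: (1/√2)(0.5067)(0.9264) = 0.3319
|001⟩: (1/√2)(0.5067)(0.3765) = 0.1349
|010⟩: (1/√2)(0.6453 + 0.5717i)(0.9264) = (0.4227 + 0.3745i)
|011⟩: (1/√2)(0.6453 + 0.5717i)(0.3765) = (0.1718 + 0.1522i)
|100⟩: (-(1/√2)i)(0.5067)(0.9264) = -0.3319i
|101⟩: (-(1/√2)i)(0.5067)(0.3765) = -0.1349i
|110⟩: (-(1/√2)i)(0.6453 + 0.5717i)(0.9264) = (0.3745 - 0.4227i)
|111⟩: (-(1/√2)i)(0.6453 + 0.5717i)(0.3765) = (0.1522 - 0.1718i)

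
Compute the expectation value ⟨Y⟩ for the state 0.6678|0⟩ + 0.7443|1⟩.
0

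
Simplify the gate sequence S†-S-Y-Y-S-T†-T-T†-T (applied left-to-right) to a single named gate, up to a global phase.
S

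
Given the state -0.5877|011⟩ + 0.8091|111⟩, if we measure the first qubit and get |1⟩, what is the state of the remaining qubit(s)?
|11⟩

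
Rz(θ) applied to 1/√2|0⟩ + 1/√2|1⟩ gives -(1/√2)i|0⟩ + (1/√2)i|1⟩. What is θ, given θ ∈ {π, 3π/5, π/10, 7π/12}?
π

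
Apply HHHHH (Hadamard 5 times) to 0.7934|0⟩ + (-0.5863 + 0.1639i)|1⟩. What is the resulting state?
(0.1464 + 0.1159i)|0⟩ + (0.9756 - 0.1159i)|1⟩

H² = I, so H^5 = H: a single Hadamard. With (a, b) = (0.7934, (-0.5863 + 0.1639i)), H gives ((a + b)/√2, (a − b)/√2) = ((0.1464 + 0.1159i), (0.9756 - 0.1159i)).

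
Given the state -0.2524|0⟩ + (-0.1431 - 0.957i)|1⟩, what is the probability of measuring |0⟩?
0.06371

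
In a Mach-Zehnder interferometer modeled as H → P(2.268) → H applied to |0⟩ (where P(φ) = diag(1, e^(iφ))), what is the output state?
(0.179 + 0.3833i)|0⟩ + (0.821 - 0.3833i)|1⟩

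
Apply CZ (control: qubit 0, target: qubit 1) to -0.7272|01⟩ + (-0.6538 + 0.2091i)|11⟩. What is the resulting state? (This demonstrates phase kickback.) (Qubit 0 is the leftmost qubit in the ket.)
-0.7272|01⟩ + (0.6538 - 0.2091i)|11⟩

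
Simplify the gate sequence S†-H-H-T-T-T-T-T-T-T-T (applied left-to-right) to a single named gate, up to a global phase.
S†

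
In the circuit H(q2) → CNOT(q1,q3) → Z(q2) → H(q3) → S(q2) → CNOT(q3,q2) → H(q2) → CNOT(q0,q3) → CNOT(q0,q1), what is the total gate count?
9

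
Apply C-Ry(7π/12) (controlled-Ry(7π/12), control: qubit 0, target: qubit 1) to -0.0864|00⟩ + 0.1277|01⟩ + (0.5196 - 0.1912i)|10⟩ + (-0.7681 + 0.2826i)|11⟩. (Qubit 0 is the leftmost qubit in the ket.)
-0.0864|00⟩ + 0.1277|01⟩ + (0.9257 - 0.3406i)|10⟩ + (-0.05536 + 0.02035i)|11⟩

C-Ry(7π/12) leaves the control-|0⟩ kets |00⟩, |01⟩ unchanged and applies Ry(7π/12) to qubit 1 on the control-|1⟩ pair (|10⟩, |11⟩).
Ry(7π/12) = [[cos(θ/2), −sin(θ/2)], [sin(θ/2), cos(θ/2)]]; θ = 7π/12, cos(θ/2) ≈ 0.608761, sin(θ/2) ≈ 0.793353.
With a = amp(|10⟩) = (0.5196 - 0.1912i) and b = amp(|11⟩) = (-0.7681 + 0.2826i):
new amp(|10⟩) = (0.608761)·a + (-0.793353)·b = (0.9257 - 0.3406i)
new amp(|11⟩) = (0.793353)·a + (0.608761)·b = (-0.05536 + 0.02035i)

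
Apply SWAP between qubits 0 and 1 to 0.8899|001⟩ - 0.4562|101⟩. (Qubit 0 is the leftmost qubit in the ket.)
0.8899|001⟩ - 0.4562|011⟩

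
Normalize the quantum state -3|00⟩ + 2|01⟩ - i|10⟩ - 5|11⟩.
-0.4804|00⟩ + 0.3203|01⟩ - 0.1601i|10⟩ - 0.8006|11⟩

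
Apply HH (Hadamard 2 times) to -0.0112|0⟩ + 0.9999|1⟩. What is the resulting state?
-0.0112|0⟩ + 0.9999|1⟩

H² = I, so an even number of Hadamards cancels: H^2 = I and the state is unchanged.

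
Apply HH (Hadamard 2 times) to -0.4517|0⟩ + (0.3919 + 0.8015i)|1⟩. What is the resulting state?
-0.4517|0⟩ + (0.3919 + 0.8015i)|1⟩

H² = I, so an even number of Hadamards cancels: H^2 = I and the state is unchanged.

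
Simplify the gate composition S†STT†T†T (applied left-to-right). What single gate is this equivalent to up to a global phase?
I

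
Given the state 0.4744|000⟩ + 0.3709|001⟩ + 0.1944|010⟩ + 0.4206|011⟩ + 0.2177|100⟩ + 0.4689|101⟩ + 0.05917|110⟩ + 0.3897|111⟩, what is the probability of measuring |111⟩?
0.1519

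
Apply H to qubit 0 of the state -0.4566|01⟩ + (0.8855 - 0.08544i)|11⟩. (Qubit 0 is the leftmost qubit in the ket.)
(0.3033 - 0.06042i)|01⟩ + (-0.949 + 0.06042i)|11⟩

H on qubit 0 mixes each pair of kets that differ only in qubit 0: amplitudes (a, b) of (|…0…⟩, |…1…⟩) become ((a + b)/√2, (a − b)/√2). Kets absent from the input have amplitude 0.
(|01⟩, |11⟩): (a, b) = (-0.4566, (0.8855 - 0.08544i)) → ((0.3033 - 0.06042i), (-0.949 + 0.06042i))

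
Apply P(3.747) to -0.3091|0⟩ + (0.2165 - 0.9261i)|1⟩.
-0.3091|0⟩ + (-0.7051 + 0.6383i)|1⟩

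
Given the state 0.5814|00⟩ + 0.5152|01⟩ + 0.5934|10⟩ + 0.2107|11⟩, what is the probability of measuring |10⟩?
0.3521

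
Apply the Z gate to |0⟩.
|0⟩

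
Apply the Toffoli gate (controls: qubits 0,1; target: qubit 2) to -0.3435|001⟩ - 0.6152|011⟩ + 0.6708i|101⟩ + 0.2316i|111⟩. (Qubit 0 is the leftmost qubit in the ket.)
-0.3435|001⟩ - 0.6152|011⟩ + 0.6708i|101⟩ + 0.2316i|110⟩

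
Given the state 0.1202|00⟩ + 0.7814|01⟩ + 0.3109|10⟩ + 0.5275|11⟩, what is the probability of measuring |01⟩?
0.6106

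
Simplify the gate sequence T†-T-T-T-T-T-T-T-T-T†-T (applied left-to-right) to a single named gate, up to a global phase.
T†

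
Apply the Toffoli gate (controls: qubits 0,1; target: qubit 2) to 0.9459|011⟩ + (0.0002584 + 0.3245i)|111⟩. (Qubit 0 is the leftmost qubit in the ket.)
0.9459|011⟩ + (0.0002584 + 0.3245i)|110⟩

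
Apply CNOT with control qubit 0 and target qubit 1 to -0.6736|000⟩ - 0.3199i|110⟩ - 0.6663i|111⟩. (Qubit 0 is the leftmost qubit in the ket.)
-0.6736|000⟩ - 0.3199i|100⟩ - 0.6663i|101⟩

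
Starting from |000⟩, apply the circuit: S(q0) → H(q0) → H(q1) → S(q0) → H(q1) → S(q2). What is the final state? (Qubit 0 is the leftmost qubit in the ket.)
1/√2|000⟩ + (1/√2)i|100⟩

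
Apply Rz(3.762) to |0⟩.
(-0.3053 - 0.9523i)|0⟩

Rz(3.762) = [[e^(−iθ/2), 0], [0, e^(iθ/2)]] with e^(±iθ/2) = cos(θ/2) ± i·sin(θ/2); θ = 3.762, cos(θ/2) ≈ -0.305253, sin(θ/2) ≈ 0.952271.
With a = amp(|0⟩) = 1 and b = amp(|1⟩) = 0:
new amp(|0⟩) = (-0.305253 - 0.952271i)·a = (-0.3053 - 0.9523i)
new amp(|1⟩) = (-0.305253 + 0.952271i)·b = 0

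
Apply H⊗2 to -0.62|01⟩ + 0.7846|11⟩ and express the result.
0.0823|00⟩ - 0.0823|01⟩ - 0.7023|10⟩ + 0.7023|11⟩

H⊗2 gives amp(|y⟩) = (1/2) Σ_x (−1)^(x·y) amp(|x⟩), where x·y is the number of positions in which both x and y have a 1.
|00⟩: (-0.62 + 0.7846)/2 = 0.0823
|01⟩: (0.62 - 0.7846)/2 = -0.0823
|10⟩: (-0.62 - 0.7846)/2 = -0.7023
|11⟩: (0.62 + 0.7846)/2 = 0.7023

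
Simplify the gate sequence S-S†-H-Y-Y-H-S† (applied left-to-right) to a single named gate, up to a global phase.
S†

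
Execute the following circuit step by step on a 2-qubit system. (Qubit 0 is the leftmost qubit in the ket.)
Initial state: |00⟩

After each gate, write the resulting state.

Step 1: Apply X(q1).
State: |01⟩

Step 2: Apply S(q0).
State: |01⟩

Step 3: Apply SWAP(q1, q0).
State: |10⟩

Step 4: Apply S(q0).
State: i|10⟩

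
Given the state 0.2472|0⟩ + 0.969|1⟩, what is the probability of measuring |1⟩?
0.939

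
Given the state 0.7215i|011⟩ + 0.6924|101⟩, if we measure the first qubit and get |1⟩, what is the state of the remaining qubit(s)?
|01⟩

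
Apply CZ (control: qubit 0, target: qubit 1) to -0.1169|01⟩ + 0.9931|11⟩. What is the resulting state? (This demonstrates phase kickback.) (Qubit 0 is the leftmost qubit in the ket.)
-0.1169|01⟩ - 0.9931|11⟩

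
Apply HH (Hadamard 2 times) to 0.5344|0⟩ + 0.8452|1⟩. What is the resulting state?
0.5344|0⟩ + 0.8452|1⟩

H² = I, so an even number of Hadamards cancels: H^2 = I and the state is unchanged.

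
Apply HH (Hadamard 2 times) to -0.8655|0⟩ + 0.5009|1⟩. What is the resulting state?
-0.8655|0⟩ + 0.5009|1⟩

H² = I, so an even number of Hadamards cancels: H^2 = I and the state is unchanged.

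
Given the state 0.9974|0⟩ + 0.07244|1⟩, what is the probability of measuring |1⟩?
0.005248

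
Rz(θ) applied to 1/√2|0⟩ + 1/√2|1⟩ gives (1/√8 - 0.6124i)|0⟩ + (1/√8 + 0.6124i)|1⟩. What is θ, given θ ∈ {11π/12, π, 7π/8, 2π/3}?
2π/3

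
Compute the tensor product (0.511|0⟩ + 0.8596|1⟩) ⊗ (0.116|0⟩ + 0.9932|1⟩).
0.05928|00⟩ + 0.5075|01⟩ + 0.09971|10⟩ + 0.8538|11⟩

amp(|b₁b₂…⟩) = product of the factor amplitudes for bits b₁, b₂, …; only kets whose every factor amplitude is nonzero survive.
|00⟩: (0.511)(0.116) = 0.05928
|01⟩: (0.511)(0.9932) = 0.5075
|10⟩: (0.8596)(0.116) = 0.09971
|11⟩: (0.8596)(0.9932) = 0.8538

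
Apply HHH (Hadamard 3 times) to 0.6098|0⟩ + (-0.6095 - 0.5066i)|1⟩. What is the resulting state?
(0.0002121 - 0.3582i)|0⟩ + (0.8622 + 0.3582i)|1⟩

H² = I, so H^3 = H: a single Hadamard. With (a, b) = (0.6098, (-0.6095 - 0.5066i)), H gives ((a + b)/√2, (a − b)/√2) = ((0.0002121 - 0.3582i), (0.8622 + 0.3582i)).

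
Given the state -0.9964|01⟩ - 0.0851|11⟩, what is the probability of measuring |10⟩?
0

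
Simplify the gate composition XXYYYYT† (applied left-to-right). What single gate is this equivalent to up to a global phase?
T†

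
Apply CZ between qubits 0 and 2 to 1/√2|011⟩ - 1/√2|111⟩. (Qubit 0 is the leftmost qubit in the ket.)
1/√2|011⟩ + 1/√2|111⟩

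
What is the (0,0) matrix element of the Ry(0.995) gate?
0.8788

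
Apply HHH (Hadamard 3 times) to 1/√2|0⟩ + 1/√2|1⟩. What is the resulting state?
|0⟩

H² = I, so H^3 = H: a single Hadamard. With (a, b) = (1/√2, 1/√2), H gives ((a + b)/√2, (a − b)/√2) = (1, 0).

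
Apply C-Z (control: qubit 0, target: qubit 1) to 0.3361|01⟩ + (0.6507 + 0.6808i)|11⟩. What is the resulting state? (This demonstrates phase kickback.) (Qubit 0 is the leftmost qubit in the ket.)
0.3361|01⟩ + (-0.6507 - 0.6808i)|11⟩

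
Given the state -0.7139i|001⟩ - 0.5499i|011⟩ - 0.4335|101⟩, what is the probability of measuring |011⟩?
0.3024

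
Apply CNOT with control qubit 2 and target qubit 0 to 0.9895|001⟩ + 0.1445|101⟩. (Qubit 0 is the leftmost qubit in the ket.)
0.1445|001⟩ + 0.9895|101⟩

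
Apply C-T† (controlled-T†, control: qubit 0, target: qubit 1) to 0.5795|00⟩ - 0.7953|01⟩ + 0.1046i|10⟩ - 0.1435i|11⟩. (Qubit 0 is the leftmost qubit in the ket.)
0.5795|00⟩ - 0.7953|01⟩ + 0.1046i|10⟩ + (-0.1015 - 0.1015i)|11⟩

C-T† leaves the control-|0⟩ kets |00⟩, |01⟩ unchanged and applies T† to qubit 1 on the control-|1⟩ pair (|10⟩, |11⟩).
T† = [[1, 0], [0, (1/√2 - (1/√2)i)]].
With a = amp(|10⟩) = 0.1046i and b = amp(|11⟩) = -0.1435i:
new amp(|10⟩) = (1)·a = 0.1046i
new amp(|11⟩) = (1/√2 - (1/√2)i)·b = (-0.1015 - 0.1015i)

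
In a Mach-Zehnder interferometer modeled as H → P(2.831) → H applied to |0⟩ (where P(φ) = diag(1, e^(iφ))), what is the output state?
(0.02392 + 0.1528i)|0⟩ + (0.9761 - 0.1528i)|1⟩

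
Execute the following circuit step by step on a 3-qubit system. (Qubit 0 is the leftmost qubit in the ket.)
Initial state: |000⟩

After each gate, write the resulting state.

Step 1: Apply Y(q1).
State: i|010⟩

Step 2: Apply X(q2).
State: i|011⟩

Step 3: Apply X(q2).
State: i|010⟩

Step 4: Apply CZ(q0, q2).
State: i|010⟩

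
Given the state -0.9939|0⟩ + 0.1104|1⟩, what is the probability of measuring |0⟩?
0.9878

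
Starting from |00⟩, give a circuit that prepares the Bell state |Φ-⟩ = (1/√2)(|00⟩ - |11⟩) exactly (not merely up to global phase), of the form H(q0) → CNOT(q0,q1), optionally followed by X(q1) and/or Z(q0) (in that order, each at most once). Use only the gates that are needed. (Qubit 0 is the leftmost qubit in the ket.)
H(q0) → CNOT(q0,q1) → Z(q0)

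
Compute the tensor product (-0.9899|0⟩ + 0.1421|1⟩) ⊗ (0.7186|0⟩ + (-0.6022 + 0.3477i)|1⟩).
-0.7113|00⟩ + (0.5961 - 0.3442i)|01⟩ + 0.1021|10⟩ + (-0.08557 + 0.04941i)|11⟩

amp(|b₁b₂…⟩) = product of the factor amplitudes for bits b₁, b₂, …; only kets whose every factor amplitude is nonzero survive.
|00⟩: (-0.9899)(0.7186) = -0.7113
|01⟩: (-0.9899)(-0.6022 + 0.3477i) = (0.5961 - 0.3442i)
|10⟩: (0.1421)(0.7186) = 0.1021
|11⟩: (0.1421)(-0.6022 + 0.3477i) = (-0.08557 + 0.04941i)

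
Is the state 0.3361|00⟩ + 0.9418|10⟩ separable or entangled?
Separable

Writing the state as a|00⟩ + b|01⟩ + c|10⟩ + d|11⟩, it is a product state iff ad − bc = 0.
Here (a, b, c, d) = (0.3361, 0, 0.9418, 0): ad − bc = (0.3361)(0) − (0)(0.9418) = 0, so the state is separable.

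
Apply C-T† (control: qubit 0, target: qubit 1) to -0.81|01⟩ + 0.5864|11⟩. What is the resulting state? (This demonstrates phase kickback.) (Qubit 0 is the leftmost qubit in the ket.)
-0.81|01⟩ + (0.4146 - 0.4146i)|11⟩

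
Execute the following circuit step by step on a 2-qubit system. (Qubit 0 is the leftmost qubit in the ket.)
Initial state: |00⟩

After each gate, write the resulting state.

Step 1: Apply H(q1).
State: 1/√2|00⟩ + 1/√2|01⟩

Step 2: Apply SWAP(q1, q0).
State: 1/√2|00⟩ + 1/√2|10⟩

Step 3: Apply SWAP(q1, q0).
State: 1/√2|00⟩ + 1/√2|01⟩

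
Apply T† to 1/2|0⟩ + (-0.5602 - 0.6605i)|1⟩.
1/2|0⟩ + (-0.8632 - 0.07092i)|1⟩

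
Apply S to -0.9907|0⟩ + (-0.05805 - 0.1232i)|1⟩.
-0.9907|0⟩ + (0.1232 - 0.05805i)|1⟩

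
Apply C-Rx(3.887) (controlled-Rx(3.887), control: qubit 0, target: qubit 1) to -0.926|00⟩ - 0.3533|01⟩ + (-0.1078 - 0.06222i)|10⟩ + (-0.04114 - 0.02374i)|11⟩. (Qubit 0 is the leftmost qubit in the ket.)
-0.926|00⟩ - 0.3533|01⟩ + (0.01714 + 0.06097i)|10⟩ + (-0.04297 + 0.109i)|11⟩

C-Rx(3.887) leaves the control-|0⟩ kets |00⟩, |01⟩ unchanged and applies Rx(3.887) to qubit 1 on the control-|1⟩ pair (|10⟩, |11⟩).
Rx(3.887) = [[cos(θ/2), −i·sin(θ/2)], [−i·sin(θ/2), cos(θ/2)]]; θ = 3.887, cos(θ/2) ≈ -0.364135, sin(θ/2) ≈ 0.931346.
With a = amp(|10⟩) = (-0.1078 - 0.06222i) and b = amp(|11⟩) = (-0.04114 - 0.02374i):
new amp(|10⟩) = (-0.364135)·a + (-0.931346i)·b = (0.01714 + 0.06097i)
new amp(|11⟩) = (-0.931346i)·a + (-0.364135)·b = (-0.04297 + 0.109i)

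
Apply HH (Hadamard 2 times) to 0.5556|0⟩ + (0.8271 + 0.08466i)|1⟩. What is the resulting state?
0.5556|0⟩ + (0.8271 + 0.08466i)|1⟩

H² = I, so an even number of Hadamards cancels: H^2 = I and the state is unchanged.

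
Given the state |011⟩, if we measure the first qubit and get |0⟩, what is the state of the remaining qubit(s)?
|11⟩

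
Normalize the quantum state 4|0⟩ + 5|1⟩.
0.6247|0⟩ + 0.7809|1⟩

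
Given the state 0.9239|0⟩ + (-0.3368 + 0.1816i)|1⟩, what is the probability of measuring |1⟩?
0.1464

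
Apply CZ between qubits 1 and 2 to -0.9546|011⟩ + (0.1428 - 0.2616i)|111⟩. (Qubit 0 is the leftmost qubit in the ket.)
0.9546|011⟩ + (-0.1428 + 0.2616i)|111⟩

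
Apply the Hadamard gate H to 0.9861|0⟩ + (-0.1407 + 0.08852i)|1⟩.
(0.5978 + 0.06259i)|0⟩ + (0.7968 - 0.06259i)|1⟩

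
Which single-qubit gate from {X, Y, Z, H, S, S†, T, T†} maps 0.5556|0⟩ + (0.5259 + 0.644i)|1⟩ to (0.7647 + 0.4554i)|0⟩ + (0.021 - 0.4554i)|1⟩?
H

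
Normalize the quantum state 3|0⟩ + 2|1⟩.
0.8321|0⟩ + 0.5547|1⟩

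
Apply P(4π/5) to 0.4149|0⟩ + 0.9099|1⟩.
0.4149|0⟩ + (-0.7361 + 0.5348i)|1⟩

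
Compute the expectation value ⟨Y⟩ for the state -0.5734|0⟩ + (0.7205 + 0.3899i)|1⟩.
-0.4471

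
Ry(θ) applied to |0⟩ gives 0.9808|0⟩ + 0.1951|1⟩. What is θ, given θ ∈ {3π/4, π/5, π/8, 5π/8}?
π/8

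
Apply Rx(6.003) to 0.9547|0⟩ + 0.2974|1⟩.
(-0.9453 - 0.04153i)|0⟩ + (-0.2945 - 0.1333i)|1⟩

Rx(6.003) = [[cos(θ/2), −i·sin(θ/2)], [−i·sin(θ/2), cos(θ/2)]]; θ = 6.003, cos(θ/2) ≈ -0.990203, sin(θ/2) ≈ 0.139635.
With a = amp(|0⟩) = 0.9547 and b = amp(|1⟩) = 0.2974:
new amp(|0⟩) = (-0.990203)·a + (-0.139635i)·b = (-0.9453 - 0.04153i)
new amp(|1⟩) = (-0.139635i)·a + (-0.990203)·b = (-0.2945 - 0.1333i)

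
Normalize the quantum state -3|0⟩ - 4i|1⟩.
-0.6|0⟩ - 0.8i|1⟩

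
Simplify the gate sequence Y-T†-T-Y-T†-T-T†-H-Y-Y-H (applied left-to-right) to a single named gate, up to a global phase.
T†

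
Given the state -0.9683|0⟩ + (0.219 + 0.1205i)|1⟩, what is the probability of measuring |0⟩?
0.9376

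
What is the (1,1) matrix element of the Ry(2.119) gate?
0.4893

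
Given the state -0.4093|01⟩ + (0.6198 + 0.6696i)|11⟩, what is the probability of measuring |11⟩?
0.8325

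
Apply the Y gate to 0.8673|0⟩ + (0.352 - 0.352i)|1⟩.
(-0.352 - 0.352i)|0⟩ + 0.8673i|1⟩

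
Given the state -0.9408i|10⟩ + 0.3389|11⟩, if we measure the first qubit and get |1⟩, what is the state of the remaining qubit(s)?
-0.9408i|0⟩ + 0.3389|1⟩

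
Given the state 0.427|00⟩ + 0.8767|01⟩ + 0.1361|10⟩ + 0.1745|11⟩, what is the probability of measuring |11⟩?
0.03045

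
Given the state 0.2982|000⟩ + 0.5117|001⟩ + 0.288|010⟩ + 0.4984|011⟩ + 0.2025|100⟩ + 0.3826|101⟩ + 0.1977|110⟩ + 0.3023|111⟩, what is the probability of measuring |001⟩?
0.2618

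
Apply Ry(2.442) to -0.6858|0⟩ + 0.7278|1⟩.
-0.9188|0⟩ - 0.3948|1⟩

Ry(2.442) = [[cos(θ/2), −sin(θ/2)], [sin(θ/2), cos(θ/2)]]; θ = 2.442, cos(θ/2) ≈ 0.342706, sin(θ/2) ≈ 0.939443.
With a = amp(|0⟩) = -0.6858 and b = amp(|1⟩) = 0.7278:
new amp(|0⟩) = (0.342706)·a + (-0.939443)·b = -0.9188
new amp(|1⟩) = (0.939443)·a + (0.342706)·b = -0.3948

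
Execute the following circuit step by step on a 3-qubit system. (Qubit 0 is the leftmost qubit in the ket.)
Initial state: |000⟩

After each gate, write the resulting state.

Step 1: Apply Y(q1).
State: i|010⟩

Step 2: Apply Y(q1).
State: |000⟩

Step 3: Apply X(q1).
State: |010⟩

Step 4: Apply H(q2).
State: 1/√2|010⟩ + 1/√2|011⟩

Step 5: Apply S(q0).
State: 1/√2|010⟩ + 1/√2|011⟩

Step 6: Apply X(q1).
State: 1/√2|000⟩ + 1/√2|001⟩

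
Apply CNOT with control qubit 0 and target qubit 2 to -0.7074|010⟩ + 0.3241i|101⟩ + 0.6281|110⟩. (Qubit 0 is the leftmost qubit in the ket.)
-0.7074|010⟩ + 0.3241i|100⟩ + 0.6281|111⟩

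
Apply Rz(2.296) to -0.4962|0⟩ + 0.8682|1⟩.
(-0.2036 + 0.4525i)|0⟩ + (0.3562 + 0.7918i)|1⟩

Rz(2.296) = [[e^(−iθ/2), 0], [0, e^(iθ/2)]] with e^(±iθ/2) = cos(θ/2) ± i·sin(θ/2); θ = 2.296, cos(θ/2) ≈ 0.410312, sin(θ/2) ≈ 0.911945.
With a = amp(|0⟩) = -0.4962 and b = amp(|1⟩) = 0.8682:
new amp(|0⟩) = (0.410312 - 0.911945i)·a = (-0.2036 + 0.4525i)
new amp(|1⟩) = (0.410312 + 0.911945i)·b = (0.3562 + 0.7918i)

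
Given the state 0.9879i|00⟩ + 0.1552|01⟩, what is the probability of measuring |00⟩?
0.9759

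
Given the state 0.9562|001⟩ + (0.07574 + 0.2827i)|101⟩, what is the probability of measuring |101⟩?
0.08566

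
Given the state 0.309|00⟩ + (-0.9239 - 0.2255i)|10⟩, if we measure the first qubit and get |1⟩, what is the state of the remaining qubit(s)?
(-0.9715 - 0.2371i)|0⟩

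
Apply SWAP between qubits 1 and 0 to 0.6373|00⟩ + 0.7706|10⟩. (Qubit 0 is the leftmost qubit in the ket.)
0.6373|00⟩ + 0.7706|01⟩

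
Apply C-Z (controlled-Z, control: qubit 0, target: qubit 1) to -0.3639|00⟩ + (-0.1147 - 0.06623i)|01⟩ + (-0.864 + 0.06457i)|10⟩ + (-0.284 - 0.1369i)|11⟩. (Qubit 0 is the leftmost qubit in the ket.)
-0.3639|00⟩ + (-0.1147 - 0.06623i)|01⟩ + (-0.864 + 0.06457i)|10⟩ + (0.284 + 0.1369i)|11⟩

C-Z leaves the control-|0⟩ kets |00⟩, |01⟩ unchanged and applies Z to qubit 1 on the control-|1⟩ pair (|10⟩, |11⟩).
Z = [[1, 0], [0, -1]].
With a = amp(|10⟩) = (-0.864 + 0.06457i) and b = amp(|11⟩) = (-0.284 - 0.1369i):
new amp(|10⟩) = (1)·a = (-0.864 + 0.06457i)
new amp(|11⟩) = (-1)·b = (0.284 + 0.1369i)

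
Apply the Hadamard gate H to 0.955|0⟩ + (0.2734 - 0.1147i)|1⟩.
(0.8686 - 0.08111i)|0⟩ + (0.482 + 0.08111i)|1⟩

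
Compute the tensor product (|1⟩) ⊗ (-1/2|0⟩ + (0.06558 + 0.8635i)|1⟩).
-1/2|10⟩ + (0.06558 + 0.8635i)|11⟩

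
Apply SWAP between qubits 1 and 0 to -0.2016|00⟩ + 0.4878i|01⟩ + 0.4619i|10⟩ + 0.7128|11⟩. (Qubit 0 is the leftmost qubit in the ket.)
-0.2016|00⟩ + 0.4619i|01⟩ + 0.4878i|10⟩ + 0.7128|11⟩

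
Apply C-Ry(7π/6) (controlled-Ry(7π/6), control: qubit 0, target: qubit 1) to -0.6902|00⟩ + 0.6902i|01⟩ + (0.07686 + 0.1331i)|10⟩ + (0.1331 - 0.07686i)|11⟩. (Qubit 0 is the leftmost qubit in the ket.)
-0.6902|00⟩ + 0.6902i|01⟩ + (-0.1485 + 0.03979i)|10⟩ + (0.03979 + 0.1485i)|11⟩

C-Ry(7π/6) leaves the control-|0⟩ kets |00⟩, |01⟩ unchanged and applies Ry(7π/6) to qubit 1 on the control-|1⟩ pair (|10⟩, |11⟩).
Ry(7π/6) = [[cos(θ/2), −sin(θ/2)], [sin(θ/2), cos(θ/2)]]; θ = 7π/6, cos(θ/2) ≈ -0.258819, sin(θ/2) ≈ 0.965926.
With a = amp(|10⟩) = (0.07686 + 0.1331i) and b = amp(|11⟩) = (0.1331 - 0.07686i):
new amp(|10⟩) = (-0.258819)·a + (-0.965926)·b = (-0.1485 + 0.03979i)
new amp(|11⟩) = (0.965926)·a + (-0.258819)·b = (0.03979 + 0.1485i)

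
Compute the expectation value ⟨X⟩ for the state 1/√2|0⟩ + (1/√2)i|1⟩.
0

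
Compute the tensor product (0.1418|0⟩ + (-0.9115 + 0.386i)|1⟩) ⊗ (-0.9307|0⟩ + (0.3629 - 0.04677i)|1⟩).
-0.132|00⟩ + (0.05146 - 0.006632i)|01⟩ + (0.8483 - 0.3593i)|10⟩ + (-0.3127 + 0.1827i)|11⟩

amp(|b₁b₂…⟩) = product of the factor amplitudes for bits b₁, b₂, …; only kets whose every factor amplitude is nonzero survive.
|00⟩: (0.1418)(-0.9307) = -0.132
|01⟩: (0.1418)(0.3629 - 0.04677i) = (0.05146 - 0.006632i)
|10⟩: (-0.9115 + 0.386i)(-0.9307) = (0.8483 - 0.3593i)
|11⟩: (-0.9115 + 0.386i)(0.3629 - 0.04677i) = (-0.3127 + 0.1827i)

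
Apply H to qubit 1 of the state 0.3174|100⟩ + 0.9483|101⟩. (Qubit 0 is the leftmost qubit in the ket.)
0.2244|100⟩ + 0.6705|101⟩ + 0.2244|110⟩ + 0.6705|111⟩

H on qubit 1 mixes each pair of kets that differ only in qubit 1: amplitudes (a, b) of (|…0…⟩, |…1…⟩) become ((a + b)/√2, (a − b)/√2). Kets absent from the input have amplitude 0.
(|100⟩, |110⟩): (a, b) = (0.3174, 0) → (0.2244, 0.2244)
(|101⟩, |111⟩): (a, b) = (0.9483, 0) → (0.6705, 0.6705)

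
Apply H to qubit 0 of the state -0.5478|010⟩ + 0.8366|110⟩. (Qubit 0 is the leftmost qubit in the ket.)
0.2042|010⟩ - 0.9789|110⟩

H on qubit 0 mixes each pair of kets that differ only in qubit 0: amplitudes (a, b) of (|…0…⟩, |…1…⟩) become ((a + b)/√2, (a − b)/√2). Kets absent from the input have amplitude 0.
(|010⟩, |110⟩): (a, b) = (-0.5478, 0.8366) → (0.2042, -0.9789)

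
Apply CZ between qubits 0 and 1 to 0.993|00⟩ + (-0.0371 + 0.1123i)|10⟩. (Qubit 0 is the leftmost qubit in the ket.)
0.993|00⟩ + (-0.0371 + 0.1123i)|10⟩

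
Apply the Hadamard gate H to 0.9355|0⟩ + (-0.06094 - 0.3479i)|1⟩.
(0.6184 - 0.246i)|0⟩ + (0.7046 + 0.246i)|1⟩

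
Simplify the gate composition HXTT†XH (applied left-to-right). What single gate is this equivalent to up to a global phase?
I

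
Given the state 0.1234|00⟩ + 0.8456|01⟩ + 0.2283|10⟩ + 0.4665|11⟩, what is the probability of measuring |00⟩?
0.01523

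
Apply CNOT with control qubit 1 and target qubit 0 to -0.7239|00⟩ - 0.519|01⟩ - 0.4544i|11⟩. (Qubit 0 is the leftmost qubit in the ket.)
-0.7239|00⟩ - 0.4544i|01⟩ - 0.519|11⟩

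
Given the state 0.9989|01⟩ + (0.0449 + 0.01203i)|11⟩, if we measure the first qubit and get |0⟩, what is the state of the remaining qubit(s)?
|1⟩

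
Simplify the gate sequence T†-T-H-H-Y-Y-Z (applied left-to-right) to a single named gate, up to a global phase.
Z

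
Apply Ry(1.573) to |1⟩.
-0.7079|0⟩ + 0.7063|1⟩

Ry(1.573) = [[cos(θ/2), −sin(θ/2)], [sin(θ/2), cos(θ/2)]]; θ = 1.573, cos(θ/2) ≈ 0.706327, sin(θ/2) ≈ 0.707885.
With a = amp(|0⟩) = 0 and b = amp(|1⟩) = 1:
new amp(|0⟩) = (0.706327)·a + (-0.707885)·b = -0.7079
new amp(|1⟩) = (0.707885)·a + (0.706327)·b = 0.7063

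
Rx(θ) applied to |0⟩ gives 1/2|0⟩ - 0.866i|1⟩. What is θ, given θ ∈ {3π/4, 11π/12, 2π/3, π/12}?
2π/3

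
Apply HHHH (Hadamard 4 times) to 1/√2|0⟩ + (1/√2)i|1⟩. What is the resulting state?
1/√2|0⟩ + (1/√2)i|1⟩

H² = I, so an even number of Hadamards cancels: H^4 = I and the state is unchanged.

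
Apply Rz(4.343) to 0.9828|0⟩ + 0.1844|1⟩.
(-0.5555 - 0.8107i)|0⟩ + (-0.1042 + 0.1521i)|1⟩

Rz(4.343) = [[e^(−iθ/2), 0], [0, e^(iθ/2)]] with e^(±iθ/2) = cos(θ/2) ± i·sin(θ/2); θ = 4.343, cos(θ/2) ≈ -0.565223, sin(θ/2) ≈ 0.824938.
With a = amp(|0⟩) = 0.9828 and b = amp(|1⟩) = 0.1844:
new amp(|0⟩) = (-0.565223 - 0.824938i)·a = (-0.5555 - 0.8107i)
new amp(|1⟩) = (-0.565223 + 0.824938i)·b = (-0.1042 + 0.1521i)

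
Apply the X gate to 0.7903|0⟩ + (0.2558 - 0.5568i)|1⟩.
(0.2558 - 0.5568i)|0⟩ + 0.7903|1⟩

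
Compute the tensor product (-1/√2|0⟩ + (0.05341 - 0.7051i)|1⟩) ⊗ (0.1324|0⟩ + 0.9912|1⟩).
-0.09362|00⟩ - 0.7009|01⟩ + (0.007071 - 0.09336i)|10⟩ + (0.05294 - 0.6989i)|11⟩

amp(|b₁b₂…⟩) = product of the factor amplitudes for bits b₁, b₂, …; only kets whose every factor amplitude is nonzero survive.
|00⟩: (-1/√2)(0.1324) = -0.09362
|01⟩: (-1/√2)(0.9912) = -0.7009
|10⟩: (0.05341 - 0.7051i)(0.1324) = (0.007071 - 0.09336i)
|11⟩: (0.05341 - 0.7051i)(0.9912) = (0.05294 - 0.6989i)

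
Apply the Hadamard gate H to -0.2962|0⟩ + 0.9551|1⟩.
0.4659|0⟩ - 0.8848|1⟩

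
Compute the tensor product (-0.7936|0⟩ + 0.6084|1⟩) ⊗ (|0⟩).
-0.7936|00⟩ + 0.6084|10⟩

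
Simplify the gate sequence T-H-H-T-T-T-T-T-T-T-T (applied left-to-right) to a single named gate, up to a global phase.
T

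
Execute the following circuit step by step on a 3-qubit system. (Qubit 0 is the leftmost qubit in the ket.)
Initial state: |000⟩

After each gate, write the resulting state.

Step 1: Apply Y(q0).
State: i|100⟩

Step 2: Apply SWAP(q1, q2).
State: i|100⟩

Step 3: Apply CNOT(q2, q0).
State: i|100⟩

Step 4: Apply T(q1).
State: i|100⟩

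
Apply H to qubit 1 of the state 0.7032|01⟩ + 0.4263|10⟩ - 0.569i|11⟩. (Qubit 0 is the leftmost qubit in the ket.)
0.4972|00⟩ - 0.4972|01⟩ + (0.3014 - 0.4023i)|10⟩ + (0.3014 + 0.4023i)|11⟩

H on qubit 1 mixes each pair of kets that differ only in qubit 1: amplitudes (a, b) of (|…0…⟩, |…1…⟩) become ((a + b)/√2, (a − b)/√2). Kets absent from the input have amplitude 0.
(|00⟩, |01⟩): (a, b) = (0, 0.7032) → (0.4972, -0.4972)
(|10⟩, |11⟩): (a, b) = (0.4263, -0.569i) → ((0.3014 - 0.4023i), (0.3014 + 0.4023i))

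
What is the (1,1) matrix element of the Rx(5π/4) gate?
-0.3827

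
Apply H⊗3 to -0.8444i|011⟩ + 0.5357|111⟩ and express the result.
(0.1894 - 0.2985i)|000⟩ + (-0.1894 + 0.2985i)|001⟩ + (-0.1894 + 0.2985i)|010⟩ + (0.1894 - 0.2985i)|011⟩ + (-0.1894 - 0.2985i)|100⟩ + (0.1894 + 0.2985i)|101⟩ + (0.1894 + 0.2985i)|110⟩ + (-0.1894 - 0.2985i)|111⟩

H⊗3 gives amp(|y⟩) = (1/2√2) Σ_x (−1)^(x·y) amp(|x⟩), where x·y is the number of positions in which both x and y have a 1.
|000⟩: (-0.8444i + 0.5357)/(2√2) = (0.1894 - 0.2985i)
|001⟩: (0.8444i - 0.5357)/(2√2) = (-0.1894 + 0.2985i)
|010⟩: (0.8444i - 0.5357)/(2√2) = (-0.1894 + 0.2985i)
|011⟩: (-0.8444i + 0.5357)/(2√2) = (0.1894 - 0.2985i)
|100⟩: (-0.8444i - 0.5357)/(2√2) = (-0.1894 - 0.2985i)
|101⟩: (0.8444i + 0.5357)/(2√2) = (0.1894 + 0.2985i)
|110⟩: (0.8444i + 0.5357)/(2√2) = (0.1894 + 0.2985i)
|111⟩: (-0.8444i - 0.5357)/(2√2) = (-0.1894 - 0.2985i)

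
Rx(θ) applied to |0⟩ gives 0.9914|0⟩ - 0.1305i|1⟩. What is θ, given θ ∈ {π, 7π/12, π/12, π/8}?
π/12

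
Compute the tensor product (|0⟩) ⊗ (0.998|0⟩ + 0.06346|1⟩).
0.998|00⟩ + 0.06346|01⟩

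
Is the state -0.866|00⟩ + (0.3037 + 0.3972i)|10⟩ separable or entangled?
Separable

Writing the state as a|00⟩ + b|01⟩ + c|10⟩ + d|11⟩, it is a product state iff ad − bc = 0.
Here (a, b, c, d) = (-0.866, 0, (0.3037 + 0.3972i), 0): ad − bc = (-0.866)(0) − (0)(0.3037 + 0.3972i) = 0, so the state is separable.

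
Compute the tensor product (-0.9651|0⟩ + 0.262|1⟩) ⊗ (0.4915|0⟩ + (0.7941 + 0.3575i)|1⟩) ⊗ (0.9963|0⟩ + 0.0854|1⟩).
-0.4726|000⟩ - 0.04051|001⟩ + (-0.7636 - 0.3437i)|010⟩ + (-0.06545 - 0.02946i)|011⟩ + 0.1283|100⟩ + 0.011|101⟩ + (0.2073 + 0.09332i)|110⟩ + (0.01777 + 0.007999i)|111⟩

amp(|b₁b₂…⟩) = product of the factor amplitudes for bits b₁, b₂, …; only kets whose every factor amplitude is nonzero survive.
|000⟩: (-0.9651)(0.4915)(0.9963) = -0.4726
|001⟩: (-0.9651)(0.4915)(0.0854) = -0.04051
|010⟩: (-0.9651)(0.7941 + 0.3575i)(0.9963) = (-0.7636 - 0.3437i)
|011⟩: (-0.9651)(0.7941 + 0.3575i)(0.0854) = (-0.06545 - 0.02946i)
|100⟩: (0.262)(0.4915)(0.9963) = 0.1283
|101⟩: (0.262)(0.4915)(0.0854) = 0.011
|110⟩: (0.262)(0.7941 + 0.3575i)(0.9963) = (0.2073 + 0.09332i)
|111⟩: (0.262)(0.7941 + 0.3575i)(0.0854) = (0.01777 + 0.007999i)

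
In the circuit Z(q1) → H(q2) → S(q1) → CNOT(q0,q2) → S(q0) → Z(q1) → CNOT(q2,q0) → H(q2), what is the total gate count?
8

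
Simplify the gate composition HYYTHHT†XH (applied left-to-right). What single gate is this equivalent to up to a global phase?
Z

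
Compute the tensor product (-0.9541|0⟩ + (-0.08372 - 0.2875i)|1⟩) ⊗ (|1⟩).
-0.9541|01⟩ + (-0.08372 - 0.2875i)|11⟩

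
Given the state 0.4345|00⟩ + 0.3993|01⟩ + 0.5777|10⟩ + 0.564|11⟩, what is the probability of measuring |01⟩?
0.1594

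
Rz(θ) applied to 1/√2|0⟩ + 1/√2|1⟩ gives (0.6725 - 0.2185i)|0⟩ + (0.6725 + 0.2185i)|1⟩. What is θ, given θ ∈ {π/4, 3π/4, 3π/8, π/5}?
π/5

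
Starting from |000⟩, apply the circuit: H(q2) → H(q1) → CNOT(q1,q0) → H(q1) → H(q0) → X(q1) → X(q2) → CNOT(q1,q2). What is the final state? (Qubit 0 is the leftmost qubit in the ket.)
1/2|010⟩ + 1/2|011⟩ + 1/2|100⟩ + 1/2|101⟩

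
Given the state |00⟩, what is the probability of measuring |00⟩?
1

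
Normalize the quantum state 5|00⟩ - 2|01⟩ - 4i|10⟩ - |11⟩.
0.7372|00⟩ - 0.2949|01⟩ - 0.5898i|10⟩ - 0.1474|11⟩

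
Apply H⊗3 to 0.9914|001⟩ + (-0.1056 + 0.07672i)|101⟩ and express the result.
(0.3132 + 0.02712i)|000⟩ + (-0.3132 - 0.02712i)|001⟩ + (0.3132 + 0.02712i)|010⟩ + (-0.3132 - 0.02712i)|011⟩ + (0.3878 - 0.02712i)|100⟩ + (-0.3878 + 0.02712i)|101⟩ + (0.3878 - 0.02712i)|110⟩ + (-0.3878 + 0.02712i)|111⟩

H⊗3 gives amp(|y⟩) = (1/2√2) Σ_x (−1)^(x·y) amp(|x⟩), where x·y is the number of positions in which both x and y have a 1.
|000⟩: (0.9914 + (-0.1056 + 0.07672i))/(2√2) = (0.3132 + 0.02712i)
|001⟩: (-0.9914 - (-0.1056 + 0.07672i))/(2√2) = (-0.3132 - 0.02712i)
|010⟩: (0.9914 + (-0.1056 + 0.07672i))/(2√2) = (0.3132 + 0.02712i)
|011⟩: (-0.9914 - (-0.1056 + 0.07672i))/(2√2) = (-0.3132 - 0.02712i)
|100⟩: (0.9914 - (-0.1056 + 0.07672i))/(2√2) = (0.3878 - 0.02712i)
|101⟩: (-0.9914 + (-0.1056 + 0.07672i))/(2√2) = (-0.3878 + 0.02712i)
|110⟩: (0.9914 - (-0.1056 + 0.07672i))/(2√2) = (0.3878 - 0.02712i)
|111⟩: (-0.9914 + (-0.1056 + 0.07672i))/(2√2) = (-0.3878 + 0.02712i)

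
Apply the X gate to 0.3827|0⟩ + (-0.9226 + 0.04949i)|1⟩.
(-0.9226 + 0.04949i)|0⟩ + 0.3827|1⟩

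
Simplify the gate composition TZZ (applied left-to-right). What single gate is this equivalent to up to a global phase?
T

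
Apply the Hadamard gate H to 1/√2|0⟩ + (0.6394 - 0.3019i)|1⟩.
(0.9521 - 0.2135i)|0⟩ + (0.04788 + 0.2135i)|1⟩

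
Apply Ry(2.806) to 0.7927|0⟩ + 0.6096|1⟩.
-0.4686|0⟩ + 0.8834|1⟩

Ry(2.806) = [[cos(θ/2), −sin(θ/2)], [sin(θ/2), cos(θ/2)]]; θ = 2.806, cos(θ/2) ≈ 0.16701, sin(θ/2) ≈ 0.985955.
With a = amp(|0⟩) = 0.7927 and b = amp(|1⟩) = 0.6096:
new amp(|0⟩) = (0.16701)·a + (-0.985955)·b = -0.4686
new amp(|1⟩) = (0.985955)·a + (0.16701)·b = 0.8834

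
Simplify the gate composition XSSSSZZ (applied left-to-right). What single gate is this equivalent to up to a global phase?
X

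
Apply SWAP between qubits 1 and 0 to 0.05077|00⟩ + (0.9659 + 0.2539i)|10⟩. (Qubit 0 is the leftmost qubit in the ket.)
0.05077|00⟩ + (0.9659 + 0.2539i)|01⟩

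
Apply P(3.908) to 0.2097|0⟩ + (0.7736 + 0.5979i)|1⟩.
0.2097|0⟩ + (-0.1426 - 0.9673i)|1⟩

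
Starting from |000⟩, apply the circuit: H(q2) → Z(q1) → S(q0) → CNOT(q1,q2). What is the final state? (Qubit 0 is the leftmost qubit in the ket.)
1/√2|000⟩ + 1/√2|001⟩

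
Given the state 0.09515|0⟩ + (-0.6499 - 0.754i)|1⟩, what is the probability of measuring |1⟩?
0.9909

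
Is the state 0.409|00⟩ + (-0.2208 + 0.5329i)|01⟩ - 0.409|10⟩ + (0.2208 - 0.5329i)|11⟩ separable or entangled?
Separable

Writing the state as a|00⟩ + b|01⟩ + c|10⟩ + d|11⟩, it is a product state iff ad − bc = 0.
Here (a, b, c, d) = (0.409, (-0.2208 + 0.5329i), -0.409, (0.2208 - 0.5329i)): ad − bc = (0.409)(0.2208 - 0.5329i) − (-0.2208 + 0.5329i)(-0.409) = 0, so the state is separable.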